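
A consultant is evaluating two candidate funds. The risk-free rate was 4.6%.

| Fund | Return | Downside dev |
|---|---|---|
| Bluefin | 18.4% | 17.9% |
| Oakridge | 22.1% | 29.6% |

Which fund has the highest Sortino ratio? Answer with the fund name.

Bluefin: Sortino ratio = (18.4% − 4.6%) / 17.9% = 0.771
Oakridge: Sortino ratio = (22.1% − 4.6%) / 29.6% = 0.591
Highest: Bluefin (0.771).

Bluefin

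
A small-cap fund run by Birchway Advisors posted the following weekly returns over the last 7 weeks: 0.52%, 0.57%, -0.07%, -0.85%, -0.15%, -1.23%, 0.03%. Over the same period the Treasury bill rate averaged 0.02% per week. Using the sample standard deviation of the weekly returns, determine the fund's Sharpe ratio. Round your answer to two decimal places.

r̄ = (0.52 + 0.57 − 0.07 − 0.85 − 0.15 − 1.23 + 0.03) / 7 = -0.1686%
Σ(r − r̄)² = 2.6601; sample σ = √(2.6601/6) = 0.6658%
Sharpe = (r̄ − rf) / σ = (-0.1686 − 0.02) / 0.6658 = -0.1886 / 0.6658 = -0.2833

-0.28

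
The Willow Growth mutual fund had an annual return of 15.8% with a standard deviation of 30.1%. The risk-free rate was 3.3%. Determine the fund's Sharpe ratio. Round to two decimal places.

Sharpe = (Rp − Rf) / σp = (15.8% − 3.3%) / 30.1% = 12.50% / 30.1% = 0.4153

0.42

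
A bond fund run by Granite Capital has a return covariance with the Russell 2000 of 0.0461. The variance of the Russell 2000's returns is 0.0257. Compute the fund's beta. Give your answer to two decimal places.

1.79

β = Cov(Rp, Rm) / Var(Rm) = 0.0461 / 0.0257 = 1.7938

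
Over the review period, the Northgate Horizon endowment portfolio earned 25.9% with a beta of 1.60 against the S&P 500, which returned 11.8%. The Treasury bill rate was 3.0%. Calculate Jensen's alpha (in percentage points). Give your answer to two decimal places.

CAPM expected return = Rf + β(Rm − Rf) = 3.0% + 1.60 × (11.8% − 3.0%) = 3 + 1.60 × 8.80 = 17.0800%
Jensen's α = Rp − E[R] = 25.9% − 17.0800% = 8.8200

8.82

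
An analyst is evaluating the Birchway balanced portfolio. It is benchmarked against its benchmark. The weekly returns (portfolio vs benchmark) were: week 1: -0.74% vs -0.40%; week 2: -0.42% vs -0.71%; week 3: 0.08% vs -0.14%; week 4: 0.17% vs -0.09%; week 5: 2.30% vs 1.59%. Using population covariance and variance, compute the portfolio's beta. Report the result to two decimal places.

1.30

r̄p = 0.2780%,  r̄m = 0.0500%
Cov = Σ(rp − r̄p)(rm − r̄m) / 5 = 0.8310
Var(rm) = Σ(rm − r̄m)² / 5 = 0.6415
β = Cov / Var = 0.8310 / 0.6415 = 1.2954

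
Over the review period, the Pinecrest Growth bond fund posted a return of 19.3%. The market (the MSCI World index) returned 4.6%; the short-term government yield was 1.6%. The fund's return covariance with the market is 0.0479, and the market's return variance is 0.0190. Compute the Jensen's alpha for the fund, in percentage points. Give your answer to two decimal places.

β = Cov / Var = 0.0479 / 0.0190 = 2.5211
E[R] = Rf + β(Rm − Rf) = 1.6% + 2.5211 × (4.6% − 1.6%) = 9.1633%
α = Rp − E[R] = 19.3% − 9.1633% = 10.1367

10.14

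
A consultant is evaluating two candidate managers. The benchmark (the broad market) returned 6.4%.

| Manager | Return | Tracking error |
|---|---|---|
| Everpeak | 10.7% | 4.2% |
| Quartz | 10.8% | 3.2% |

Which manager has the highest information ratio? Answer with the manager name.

Everpeak: IR = (10.7% − 6.4%) / 4.2% = 1.024
Quartz: IR = (10.8% − 6.4%) / 3.2% = 1.375
Highest: Quartz (1.375).

Quartz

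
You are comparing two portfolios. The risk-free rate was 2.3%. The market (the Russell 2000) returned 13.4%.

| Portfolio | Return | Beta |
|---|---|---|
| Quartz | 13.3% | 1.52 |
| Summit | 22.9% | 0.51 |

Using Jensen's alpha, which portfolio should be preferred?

Quartz: α = 13.3% − [2.3% + 1.52 × (13.4% − 2.3%)] = -5.872
Summit: α = 22.9% − [2.3% + 0.51 × (13.4% − 2.3%)] = 14.939
Highest: Summit (14.939).

Summit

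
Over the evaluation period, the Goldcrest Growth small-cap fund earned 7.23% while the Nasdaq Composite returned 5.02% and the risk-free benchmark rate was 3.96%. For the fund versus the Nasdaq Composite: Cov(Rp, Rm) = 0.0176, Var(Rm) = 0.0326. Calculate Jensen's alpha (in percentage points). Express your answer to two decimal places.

2.70

β = Cov / Var = 0.0176 / 0.0326 = 0.5399
E[R] = Rf + β(Rm − Rf) = 3.96% + 0.5399 × (5.02% − 3.96%) = 4.5323%
α = Rp − E[R] = 7.23% − 4.5323% = 2.6977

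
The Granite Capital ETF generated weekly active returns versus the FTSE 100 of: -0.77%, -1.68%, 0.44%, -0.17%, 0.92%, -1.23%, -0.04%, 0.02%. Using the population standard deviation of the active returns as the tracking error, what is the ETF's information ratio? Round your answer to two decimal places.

μ = (-0.77 − 1.68 + 0.44 − 0.17 + 0.92 − 1.23 − 0.04 + 0.02) / 8 = -2.510 / 8 = -0.3138%
Σ(r − μ)² = 5.2116; population σ = √(5.2116/8) = 0.8071%
IR = μ / tracking error = -0.3138 / 0.8071 = -0.3888

-0.39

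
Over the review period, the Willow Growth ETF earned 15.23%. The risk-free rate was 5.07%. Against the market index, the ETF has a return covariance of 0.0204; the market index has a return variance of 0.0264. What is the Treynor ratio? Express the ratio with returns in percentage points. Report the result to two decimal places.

13.15

β = Cov / Var = 0.0204 / 0.0264 = 0.7727
Treynor = (Rp − Rf) / β = (15.23% − 5.07%) / 0.7727 = 10.16 / 0.7727 = 13.1487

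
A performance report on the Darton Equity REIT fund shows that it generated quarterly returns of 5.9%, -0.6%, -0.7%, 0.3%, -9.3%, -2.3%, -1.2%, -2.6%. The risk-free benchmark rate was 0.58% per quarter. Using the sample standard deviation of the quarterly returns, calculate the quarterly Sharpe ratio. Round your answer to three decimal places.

r̄ = (5.9 − 0.6 − 0.7 + 0.3 − 9.3 − 2.3 − 1.2 − 2.6) / 8 = -1.3125%
Sample std dev = √[121.9488 / 7] = 4.1739%
Sharpe = (r̄ − rf) / σ = (-1.3125 − 0.58) / 4.1739 = -1.8925 / 4.1739 = -0.4534

-0.453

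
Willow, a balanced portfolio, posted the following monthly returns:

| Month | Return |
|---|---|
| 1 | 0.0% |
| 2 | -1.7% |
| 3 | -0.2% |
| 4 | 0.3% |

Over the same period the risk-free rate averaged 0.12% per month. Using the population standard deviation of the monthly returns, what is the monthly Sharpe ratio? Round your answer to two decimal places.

-0.67

r̄ = (0 − 1.7 − 0.2 + 0.3) / 4 = -0.4000%
Population std dev = √[2.3800 / 4] = 0.7714%
Sharpe = (r̄ − rf) / σ = (-0.4000 − 0.12) / 0.7714 = -0.5200 / 0.7714 = -0.6741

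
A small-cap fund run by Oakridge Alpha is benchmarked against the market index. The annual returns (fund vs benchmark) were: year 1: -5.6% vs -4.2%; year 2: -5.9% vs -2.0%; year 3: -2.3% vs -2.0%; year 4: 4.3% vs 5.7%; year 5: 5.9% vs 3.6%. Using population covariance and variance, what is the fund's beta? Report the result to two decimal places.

1.22

r̄p = -0.7200%,  r̄m = 0.2200%
Cov = Σ(rp − r̄p)(rm − r̄m) / 5 = 17.2924
Var(rm) = Σ(rm − r̄m)² / 5 = 14.1696
β = Cov / Var = 17.2924 / 14.1696 = 1.2204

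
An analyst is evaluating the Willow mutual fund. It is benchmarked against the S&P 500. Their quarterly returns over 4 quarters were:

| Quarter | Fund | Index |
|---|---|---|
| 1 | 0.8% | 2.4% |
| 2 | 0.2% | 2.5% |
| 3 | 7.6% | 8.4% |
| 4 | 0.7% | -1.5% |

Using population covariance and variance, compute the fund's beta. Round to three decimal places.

r̄p = 2.3250%,  r̄m = 2.9500%
Cov = Σ(rp − r̄p)(rm − r̄m) / 4 = 9.4438
Var(rm) = Σ(rm − r̄m)² / 4 = 12.5025
β = Cov / Var = 9.4438 / 12.5025 = 0.7554

0.755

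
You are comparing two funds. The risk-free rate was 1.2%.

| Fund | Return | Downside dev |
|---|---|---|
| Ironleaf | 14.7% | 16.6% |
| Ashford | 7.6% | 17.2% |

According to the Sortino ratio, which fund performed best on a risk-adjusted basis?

Ironleaf

Ironleaf: Sortino ratio = (14.7% − 1.2%) / 16.6% = 0.813
Ashford: Sortino ratio = (7.6% − 1.2%) / 17.2% = 0.372
Highest: Ironleaf (0.813).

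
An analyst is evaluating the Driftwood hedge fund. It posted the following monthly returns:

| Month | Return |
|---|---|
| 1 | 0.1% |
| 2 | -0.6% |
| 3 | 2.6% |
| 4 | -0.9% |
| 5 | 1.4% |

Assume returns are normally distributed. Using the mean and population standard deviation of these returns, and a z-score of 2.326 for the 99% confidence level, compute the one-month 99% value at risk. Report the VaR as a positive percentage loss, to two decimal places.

2.52

r̄ = (0.1 − 0.6 + 2.6 − 0.9 + 1.4) / 5 = 0.5200%
Σ(r − r̄)² = 8.5480; population σ = √(8.5480/5) = 1.3075%
VaR = −(r̄ − z·σ) = −(0.5200 − 2.326 × 1.3075) = −(-2.5212) = 2.5212%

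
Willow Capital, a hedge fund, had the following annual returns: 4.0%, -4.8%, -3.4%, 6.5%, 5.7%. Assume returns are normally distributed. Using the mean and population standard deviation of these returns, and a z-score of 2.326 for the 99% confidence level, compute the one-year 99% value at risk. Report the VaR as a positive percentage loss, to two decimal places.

9.44

r̄ = (4 − 4.8 − 3.4 + 6.5 + 5.7) / 5 = 1.6000%
Population σ = √[Σ(r − r̄)² / 5] = √[112.5400 / 5] = √22.5080 = 4.7443%
VaR = −(r̄ − z·σ) = −(1.6000 − 2.326 × 4.7443) = −(-9.4352) = 9.4352%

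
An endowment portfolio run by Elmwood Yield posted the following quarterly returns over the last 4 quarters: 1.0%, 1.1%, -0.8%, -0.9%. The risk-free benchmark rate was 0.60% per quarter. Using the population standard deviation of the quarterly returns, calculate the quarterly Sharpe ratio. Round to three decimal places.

-0.526

Mean return μ = 0.40 / 4 = 0.1000%
Σ(r − μ)² = 3.6200; population σ = √(3.6200/4) = 0.9513%
Sharpe = (μ − rf) / σ = (0.1000 − 0.6) / 0.9513 = -0.5000 / 0.9513 = -0.5256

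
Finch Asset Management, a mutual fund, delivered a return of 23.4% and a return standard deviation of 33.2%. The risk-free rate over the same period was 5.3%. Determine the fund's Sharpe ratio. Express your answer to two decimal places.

0.55

Sharpe = (Rp − Rf) / σp = (23.4% − 5.3%) / 33.2% = 18.10% / 33.2% = 0.5452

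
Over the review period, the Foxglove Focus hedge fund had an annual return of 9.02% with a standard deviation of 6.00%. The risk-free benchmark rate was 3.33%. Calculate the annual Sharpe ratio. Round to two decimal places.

Sharpe = (Rp − Rf) / σp = (9.02% − 3.33%) / 6.00% = 5.69% / 6.00% = 0.9483

0.95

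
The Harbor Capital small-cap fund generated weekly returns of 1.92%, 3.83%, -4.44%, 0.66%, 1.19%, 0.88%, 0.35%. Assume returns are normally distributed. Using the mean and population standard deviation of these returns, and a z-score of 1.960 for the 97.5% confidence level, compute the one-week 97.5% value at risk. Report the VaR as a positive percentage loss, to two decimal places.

3.94

r̄ = (1.92 + 3.83 − 4.44 + 0.66 + 1.19 + 0.88 + 0.35) / 7 = 0.6271%
Population σ = √[Σ(r − r̄)² / 7] = √[38.0643 / 7] = √5.4378 = 2.3319%
VaR = −(r̄ − z·σ) = −(0.6271 − 1.960 × 2.3319) = −(-3.9434) = 3.9434%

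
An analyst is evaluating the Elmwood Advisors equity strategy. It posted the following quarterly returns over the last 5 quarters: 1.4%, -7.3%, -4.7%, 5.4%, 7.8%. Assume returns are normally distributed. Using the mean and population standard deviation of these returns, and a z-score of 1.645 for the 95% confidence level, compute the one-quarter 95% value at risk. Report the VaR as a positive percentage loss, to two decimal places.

r̄ = (1.4 − 7.3 − 4.7 + 5.4 + 7.8) / 5 = 0.5200%
Σ(r − r̄)² = 165.9880; population σ = √(165.9880/5) = 5.7617%
VaR = −(r̄ − z·σ) = −(0.5200 − 1.645 × 5.7617) = −(-8.9580) = 8.9580%

8.96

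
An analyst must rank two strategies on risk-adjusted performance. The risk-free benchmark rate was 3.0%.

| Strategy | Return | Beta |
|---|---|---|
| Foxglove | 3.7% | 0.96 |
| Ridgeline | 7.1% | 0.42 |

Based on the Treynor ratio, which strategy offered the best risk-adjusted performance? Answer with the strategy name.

Ridgeline

Foxglove: Treynor = (3.7% − 3.0%) / 0.96 = 0.729
Ridgeline: Treynor = (7.1% − 3.0%) / 0.42 = 9.762
Highest: Ridgeline (9.762).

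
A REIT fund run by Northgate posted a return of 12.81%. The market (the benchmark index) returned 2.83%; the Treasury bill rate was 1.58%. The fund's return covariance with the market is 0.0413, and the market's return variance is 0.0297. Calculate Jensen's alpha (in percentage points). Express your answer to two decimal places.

β = Cov / Var = 0.0413 / 0.0297 = 1.3906
E[R] = Rf + β(Rm − Rf) = 1.58% + 1.3906 × (2.83% − 1.58%) = 3.3183%
α = Rp − E[R] = 12.81% − 3.3183% = 9.4917

9.49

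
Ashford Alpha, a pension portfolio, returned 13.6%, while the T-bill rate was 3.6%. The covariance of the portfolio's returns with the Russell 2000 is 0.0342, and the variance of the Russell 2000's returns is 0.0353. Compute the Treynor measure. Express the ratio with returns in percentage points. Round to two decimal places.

β = Cov / Var = 0.0342 / 0.0353 = 0.9688
Treynor = (Rp − Rf) / β = (13.6% − 3.6%) / 0.9688 = 10.00 / 0.9688 = 10.3220

10.32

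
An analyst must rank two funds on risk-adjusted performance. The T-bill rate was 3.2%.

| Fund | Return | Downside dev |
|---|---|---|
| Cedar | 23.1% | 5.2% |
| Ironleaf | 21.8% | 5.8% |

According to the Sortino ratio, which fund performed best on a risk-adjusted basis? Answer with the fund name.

Cedar: Sortino ratio = (23.1% − 3.2%) / 5.2% = 3.827
Ironleaf: Sortino ratio = (21.8% − 3.2%) / 5.8% = 3.207
Highest: Cedar (3.827).

Cedar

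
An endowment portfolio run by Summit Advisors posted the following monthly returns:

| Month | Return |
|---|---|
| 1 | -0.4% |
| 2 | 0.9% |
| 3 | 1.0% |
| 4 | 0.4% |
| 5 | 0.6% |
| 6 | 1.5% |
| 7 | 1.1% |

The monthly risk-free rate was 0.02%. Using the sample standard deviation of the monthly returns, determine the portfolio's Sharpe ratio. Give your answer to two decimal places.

μ = (-0.4 + 0.9 + 1 + 0.4 + 0.6 + 1.5 + 1.1) / 7 = 0.7286%
Sample σ = √[Σ(r − μ)² / 6] = √[2.2343 / 6] = √0.3724 = 0.6102%
Sharpe = (μ − rf) / σ = (0.7286 − 0.02) / 0.6102 = 0.7086 / 0.6102 = 1.1613

1.16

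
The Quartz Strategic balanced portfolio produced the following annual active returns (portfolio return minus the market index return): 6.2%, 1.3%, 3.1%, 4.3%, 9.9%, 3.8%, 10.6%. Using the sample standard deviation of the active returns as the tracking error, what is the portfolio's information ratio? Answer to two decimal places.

Mean return r̄ = 39.20 / 7 = 5.6000%
Σ(r − r̄)² = 73.5200; sample σ = √(73.5200/6) = 3.5005%
IR = r̄ / tracking error = 5.6000 / 3.5005 = 1.5998

1.60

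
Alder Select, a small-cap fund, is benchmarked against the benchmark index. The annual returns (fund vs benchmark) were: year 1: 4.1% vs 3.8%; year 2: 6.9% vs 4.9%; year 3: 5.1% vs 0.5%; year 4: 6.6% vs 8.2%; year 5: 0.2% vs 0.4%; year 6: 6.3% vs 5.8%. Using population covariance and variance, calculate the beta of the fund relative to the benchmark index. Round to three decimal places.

r̄p = 4.8667%,  r̄m = 3.9333%
Cov = Σ(rp − r̄p)(rm − r̄m) / 6 = 4.6378
Var(rm) = Σ(rm − r̄m)² / 6 = 7.8189
β = Cov / Var = 4.6378 / 7.8189 = 0.5932

0.593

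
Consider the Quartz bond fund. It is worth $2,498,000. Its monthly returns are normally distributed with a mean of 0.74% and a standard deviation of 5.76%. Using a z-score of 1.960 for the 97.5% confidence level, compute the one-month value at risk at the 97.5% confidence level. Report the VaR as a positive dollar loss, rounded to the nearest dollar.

Return at the 97.5% tail: μ − z·σ = 0.74% − 1.960 × 5.76% = 0.74 − 11.2896 = -10.5496%
VaR = −(-10.5496%) × $2,498,000 = 10.5496% × $2,498,000 = $263,529

$263,529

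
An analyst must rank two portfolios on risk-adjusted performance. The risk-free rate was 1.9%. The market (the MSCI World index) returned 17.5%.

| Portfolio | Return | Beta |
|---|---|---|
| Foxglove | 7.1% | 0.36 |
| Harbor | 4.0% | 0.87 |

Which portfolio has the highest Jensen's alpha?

Foxglove

Foxglove: α = 7.1% − [1.9% + 0.36 × (17.5% − 1.9%)] = -0.416
Harbor: α = 4.0% − [1.9% + 0.87 × (17.5% − 1.9%)] = -11.472
Highest: Foxglove (-0.416).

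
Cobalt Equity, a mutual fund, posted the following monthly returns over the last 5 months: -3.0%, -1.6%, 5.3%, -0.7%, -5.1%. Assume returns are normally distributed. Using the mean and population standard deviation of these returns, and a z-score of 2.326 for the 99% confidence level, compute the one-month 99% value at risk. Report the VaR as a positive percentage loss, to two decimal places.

9.14

μ = (-3 − 1.6 + 5.3 − 0.7 − 5.1) / 5 = -5.10 / 5 = -1.0200%
Σ(r − μ)² = (-3 − (-1.0200))² + (-1.6 − (-1.0200))² + (5.3 − (-1.0200))² + … = 60.9480
σ = √[60.9480 / 5] = 3.4914%
VaR = −(μ − z·σ) = −(-1.0200 − 2.326 × 3.4914) = −(-9.1410) = 9.1410%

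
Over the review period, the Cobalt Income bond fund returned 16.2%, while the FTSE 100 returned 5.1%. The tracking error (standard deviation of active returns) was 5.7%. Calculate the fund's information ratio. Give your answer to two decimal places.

1.95

IR = (Rp − Rb) / TE = (16.2% − 5.1%) / 5.7% = 11.10% / 5.7% = 1.9474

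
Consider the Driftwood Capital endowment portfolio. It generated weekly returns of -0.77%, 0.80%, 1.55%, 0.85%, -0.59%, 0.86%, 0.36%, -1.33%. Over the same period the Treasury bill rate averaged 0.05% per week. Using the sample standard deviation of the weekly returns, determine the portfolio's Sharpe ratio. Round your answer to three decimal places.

Mean return r̄ = 1.730 / 8 = 0.2163%
Σ(r − r̄)² = (-0.77 − 0.2163)² + (0.8 − 0.2163)² + (1.55 − 0.2163)² + … = 6.9700
sample σ = √(6.9700 / 7) = √0.9957 = 0.9978%
Sharpe = (r̄ − rf) / σ = (0.2163 − 0.05) / 0.9978 = 0.1663 / 0.9978 = 0.1667

0.167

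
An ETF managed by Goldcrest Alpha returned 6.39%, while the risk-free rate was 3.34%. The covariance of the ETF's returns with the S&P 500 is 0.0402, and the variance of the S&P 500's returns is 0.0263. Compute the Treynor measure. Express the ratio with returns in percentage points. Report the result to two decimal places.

2.00

β = Cov / Var = 0.0402 / 0.0263 = 1.5285
Treynor = (Rp − Rf) / β = (6.39% − 3.34%) / 1.5285 = 3.05 / 1.5285 = 1.9954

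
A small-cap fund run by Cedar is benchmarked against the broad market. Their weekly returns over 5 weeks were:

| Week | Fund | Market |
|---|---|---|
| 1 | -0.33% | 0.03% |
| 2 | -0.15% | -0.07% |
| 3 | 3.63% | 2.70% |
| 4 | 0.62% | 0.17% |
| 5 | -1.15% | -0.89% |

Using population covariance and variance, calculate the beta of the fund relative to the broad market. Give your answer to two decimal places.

1.35

r̄p = 0.5240%,  r̄m = 0.3880%
Cov = Σ(rp − r̄p)(rm − r̄m) / 5 = 1.9828
Var(rm) = Σ(rm − r̄m)² / 5 = 1.4728
β = Cov / Var = 1.9828 / 1.4728 = 1.3463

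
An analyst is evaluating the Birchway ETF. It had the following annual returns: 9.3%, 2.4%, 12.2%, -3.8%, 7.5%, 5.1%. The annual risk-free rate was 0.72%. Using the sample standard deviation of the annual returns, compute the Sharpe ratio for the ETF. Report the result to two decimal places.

μ = (9.3 + 2.4 + 12.2 − 3.8 + 7.5 + 5.1) / 6 = 32.70 / 6 = 5.4500%
Σ(r − μ)² = (9.3 − 5.4500)² + (2.4 − 5.4500)² + … = 159.5750
σ = √[159.5750 / 5] = 5.6493%
Sharpe = (μ − rf) / σ = (5.4500 − 0.72) / 5.6493 = 4.7300 / 5.6493 = 0.8373

0.84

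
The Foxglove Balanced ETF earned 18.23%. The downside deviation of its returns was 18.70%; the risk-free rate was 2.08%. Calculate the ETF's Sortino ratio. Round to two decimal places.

Sortino = (Rp − Rf) / σd = (18.23% − 2.08%) / 18.70% = 16.15% / 18.70% = 0.8636

0.86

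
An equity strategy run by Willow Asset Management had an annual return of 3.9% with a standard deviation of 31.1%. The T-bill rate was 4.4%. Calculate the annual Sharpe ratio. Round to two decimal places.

-0.02

Sharpe = (Rp − Rf) / σp = (3.9% − 4.4%) / 31.1% = -0.50% / 31.1% = -0.0161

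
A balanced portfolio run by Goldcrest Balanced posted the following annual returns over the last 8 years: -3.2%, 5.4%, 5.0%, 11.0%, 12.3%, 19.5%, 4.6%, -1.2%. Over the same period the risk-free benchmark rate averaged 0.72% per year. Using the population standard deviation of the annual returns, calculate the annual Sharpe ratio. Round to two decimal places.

r̄ = (-3.2 + 5.4 + 5 + 11 + 12.3 + 19.5 + 4.6 − 1.2) / 8 = 6.6750%
Σ(r − r̄)² = 383.0950; population σ = √(383.0950/8) = 6.9200%
Sharpe = (r̄ − rf) / σ = (6.6750 − 0.72) / 6.9200 = 5.9550 / 6.9200 = 0.8605

0.86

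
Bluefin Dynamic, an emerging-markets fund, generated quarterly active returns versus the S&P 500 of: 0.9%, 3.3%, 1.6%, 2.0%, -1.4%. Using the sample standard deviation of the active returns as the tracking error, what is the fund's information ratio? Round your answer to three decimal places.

0.738

r̄ = (0.9 + 3.3 + 1.6 + 2 − 1.4) / 5 = 6.40 / 5 = 1.2800%
Sample std dev = √[12.0280 / 4] = 1.7341%
IR = r̄ / tracking error = 1.2800 / 1.7341 = 0.7381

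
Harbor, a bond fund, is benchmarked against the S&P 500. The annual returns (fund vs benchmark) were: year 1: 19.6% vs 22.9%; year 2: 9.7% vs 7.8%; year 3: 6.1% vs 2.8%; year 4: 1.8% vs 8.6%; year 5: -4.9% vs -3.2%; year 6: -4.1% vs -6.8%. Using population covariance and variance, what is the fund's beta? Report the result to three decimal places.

0.815

r̄p = 4.7000%,  r̄m = 5.3500%
Cov = Σ(rp − r̄p)(rm − r̄m) / 6 = 74.9583
Var(rm) = Σ(rm − r̄m)² / 6 = 91.9658
β = Cov / Var = 74.9583 / 91.9658 = 0.8151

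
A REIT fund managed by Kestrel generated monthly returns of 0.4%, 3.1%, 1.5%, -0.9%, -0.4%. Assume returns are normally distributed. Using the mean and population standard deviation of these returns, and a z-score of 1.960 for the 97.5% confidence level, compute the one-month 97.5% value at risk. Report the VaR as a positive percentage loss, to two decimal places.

2.07

Mean return r̄ = 3.70 / 5 = 0.7400%
Σ(r − r̄)² = (0.4 − 0.7400)² + (3.1 − 0.7400)² + (1.5 − 0.7400)² + … = 10.2520
σ = √[10.2520 / 5] = 1.4319%
VaR = −(r̄ − z·σ) = −(0.7400 − 1.960 × 1.4319) = −(-2.0665) = 2.0665%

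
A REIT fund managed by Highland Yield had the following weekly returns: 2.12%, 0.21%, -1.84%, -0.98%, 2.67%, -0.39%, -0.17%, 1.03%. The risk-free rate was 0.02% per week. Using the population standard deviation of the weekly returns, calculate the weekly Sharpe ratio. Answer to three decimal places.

r̄ = (2.12 + 0.21 − 1.84 − 0.98 + 2.67 − 0.39 − 0.17 + 1.03) / 8 = 2.650 / 8 = 0.3313%
Σ(r − r̄)² = 16.3775; population σ = √(16.3775/8) = 1.4308%
Sharpe = (r̄ − rf) / σ = (0.3313 − 0.02) / 1.4308 = 0.3113 / 1.4308 = 0.2176

0.218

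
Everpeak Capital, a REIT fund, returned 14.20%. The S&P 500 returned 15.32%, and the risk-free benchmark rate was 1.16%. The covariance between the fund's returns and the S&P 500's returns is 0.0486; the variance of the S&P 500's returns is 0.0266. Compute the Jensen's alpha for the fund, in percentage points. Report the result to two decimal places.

-12.83

β = Cov / Var = 0.0486 / 0.0266 = 1.8271
E[R] = Rf + β(Rm − Rf) = 1.16% + 1.8271 × (15.32% − 1.16%) = 27.0317%
α = Rp − E[R] = 14.20% − 27.0317% = -12.8317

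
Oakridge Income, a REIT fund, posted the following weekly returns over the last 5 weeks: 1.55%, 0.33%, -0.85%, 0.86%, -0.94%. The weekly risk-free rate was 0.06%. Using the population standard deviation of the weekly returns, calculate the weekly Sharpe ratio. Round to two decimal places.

0.13

Mean return r̄ = 0.950 / 5 = 0.1900%
Σ(r − r̄)² = 4.6766; population σ = √(4.6766/5) = 0.9671%
Sharpe = (r̄ − rf) / σ = (0.1900 − 0.06) / 0.9671 = 0.1300 / 0.9671 = 0.1344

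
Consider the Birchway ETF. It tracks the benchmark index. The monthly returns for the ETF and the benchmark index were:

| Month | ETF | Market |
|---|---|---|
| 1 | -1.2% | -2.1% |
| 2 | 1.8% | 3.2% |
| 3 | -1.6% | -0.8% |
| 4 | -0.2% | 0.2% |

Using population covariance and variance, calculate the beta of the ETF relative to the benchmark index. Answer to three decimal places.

0.633

r̄p = -0.3000%,  r̄m = 0.1250%
Cov = Σ(rp − r̄p)(rm − r̄m) / 4 = 2.4175
Var(rm) = Σ(rm − r̄m)² / 4 = 3.8169
β = Cov / Var = 2.4175 / 3.8169 = 0.6334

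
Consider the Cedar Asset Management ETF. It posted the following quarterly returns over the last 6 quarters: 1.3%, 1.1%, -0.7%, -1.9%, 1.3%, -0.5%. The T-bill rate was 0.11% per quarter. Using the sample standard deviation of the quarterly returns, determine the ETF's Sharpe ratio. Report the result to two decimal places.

-0.01

Mean return μ = 0.60 / 6 = 0.1000%
Σ(r − μ)² = (1.3 − 0.1000)² + (1.1 − 0.1000)² + … = 8.8800
σ = √[8.8800 / 5] = 1.3327%
Sharpe = (μ − rf) / σ = (0.1000 − 0.11) / 1.3327 = -0.0100 / 1.3327 = -0.0075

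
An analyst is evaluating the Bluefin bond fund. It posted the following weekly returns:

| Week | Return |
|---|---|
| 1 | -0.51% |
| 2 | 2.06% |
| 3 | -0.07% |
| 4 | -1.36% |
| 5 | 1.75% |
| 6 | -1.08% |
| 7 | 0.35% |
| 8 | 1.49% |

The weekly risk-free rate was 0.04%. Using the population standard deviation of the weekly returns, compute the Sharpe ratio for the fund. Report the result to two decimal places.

0.24

Mean return r̄ = 2.630 / 8 = 0.3288%
Σ(r − r̄)² = (-0.51 − 0.3288)² + (2.06 − 0.3288)² + … = 12.0651
σ = √[12.0651 / 8] = 1.2281%
Sharpe = (r̄ − rf) / σ = (0.3288 − 0.04) / 1.2281 = 0.2888 / 1.2281 = 0.2352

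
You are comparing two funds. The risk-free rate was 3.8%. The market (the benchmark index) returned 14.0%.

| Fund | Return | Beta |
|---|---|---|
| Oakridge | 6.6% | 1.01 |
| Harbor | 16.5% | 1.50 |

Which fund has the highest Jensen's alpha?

Harbor

Oakridge: α = 6.6% − [3.8% + 1.01 × (14.0% − 3.8%)] = -7.502
Harbor: α = 16.5% − [3.8% + 1.50 × (14.0% − 3.8%)] = -2.600
Highest: Harbor (-2.600).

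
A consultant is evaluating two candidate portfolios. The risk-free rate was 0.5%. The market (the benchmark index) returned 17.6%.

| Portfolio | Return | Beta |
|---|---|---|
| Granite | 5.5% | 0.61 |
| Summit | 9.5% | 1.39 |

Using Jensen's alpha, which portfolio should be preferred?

Granite: α = 5.5% − [0.5% + 0.61 × (17.6% − 0.5%)] = -5.431
Summit: α = 9.5% − [0.5% + 1.39 × (17.6% − 0.5%)] = -14.769
Highest: Granite (-5.431).

Granite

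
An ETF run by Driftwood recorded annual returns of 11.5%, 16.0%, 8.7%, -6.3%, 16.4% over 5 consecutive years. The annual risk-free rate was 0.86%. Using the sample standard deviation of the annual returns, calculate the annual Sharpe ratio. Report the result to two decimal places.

0.91

r̄ = (11.5 + 16 + 8.7 − 6.3 + 16.4) / 5 = 46.30 / 5 = 9.2600%
Σ(r − r̄)² = (11.5 − 9.2600)² + (16 − 9.2600)² + … = 343.8520
σ = √[343.8520 / 4] = 9.2716%
Sharpe = (r̄ − rf) / σ = (9.2600 − 0.86) / 9.2716 = 8.4000 / 9.2716 = 0.9060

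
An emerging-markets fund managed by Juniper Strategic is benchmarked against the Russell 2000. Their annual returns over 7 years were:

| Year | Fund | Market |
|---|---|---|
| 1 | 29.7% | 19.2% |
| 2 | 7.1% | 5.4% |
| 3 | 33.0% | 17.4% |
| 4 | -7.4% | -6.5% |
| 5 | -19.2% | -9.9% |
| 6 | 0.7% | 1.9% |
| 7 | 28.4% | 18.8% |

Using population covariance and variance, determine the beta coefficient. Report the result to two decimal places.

r̄p = 10.3286%,  r̄m = 6.6143%
Cov = Σ(rp − r̄p)(rm − r̄m) / 7 = 211.1424
Var(rm) = Σ(rm − r̄m)² / 7 = 127.3755
β = Cov / Var = 211.1424 / 127.3755 = 1.6576

1.66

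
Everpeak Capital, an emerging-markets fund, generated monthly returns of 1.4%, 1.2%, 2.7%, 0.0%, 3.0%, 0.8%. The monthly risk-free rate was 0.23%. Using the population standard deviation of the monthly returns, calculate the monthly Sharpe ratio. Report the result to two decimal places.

1.23

r̄ = (1.4 + 1.2 + 2.7 + 0 + 3 + 0.8) / 6 = 9.10 / 6 = 1.5167%
Population std dev = √[6.5283 / 6] = 1.0431%
Sharpe = (r̄ − rf) / σ = (1.5167 − 0.23) / 1.0431 = 1.2867 / 1.0431 = 1.2335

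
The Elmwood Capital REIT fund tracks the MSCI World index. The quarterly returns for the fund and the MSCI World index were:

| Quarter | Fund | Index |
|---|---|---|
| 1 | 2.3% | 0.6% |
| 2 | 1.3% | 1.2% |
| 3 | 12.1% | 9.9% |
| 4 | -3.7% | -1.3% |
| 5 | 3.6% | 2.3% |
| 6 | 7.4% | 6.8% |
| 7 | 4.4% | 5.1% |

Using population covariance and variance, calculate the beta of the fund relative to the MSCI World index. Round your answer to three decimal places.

r̄p = 3.9143%,  r̄m = 3.5143%
Cov = Σ(rp − r̄p)(rm − r̄m) / 7 = 16.0412
Var(rm) = Σ(rm − r̄m)² / 7 = 13.2269
β = Cov / Var = 16.0412 / 13.2269 = 1.2128

1.213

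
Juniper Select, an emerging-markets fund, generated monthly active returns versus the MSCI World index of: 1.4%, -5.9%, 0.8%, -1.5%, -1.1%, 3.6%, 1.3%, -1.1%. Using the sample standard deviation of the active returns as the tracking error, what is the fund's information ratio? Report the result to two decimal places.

-0.11

Mean return μ = -2.50 / 8 = -0.3125%
Sample σ = √[Σ(r − μ)² / 7] = √[55.9488 / 7] = √7.9927 = 2.8271%
IR = μ / tracking error = -0.3125 / 2.8271 = -0.1105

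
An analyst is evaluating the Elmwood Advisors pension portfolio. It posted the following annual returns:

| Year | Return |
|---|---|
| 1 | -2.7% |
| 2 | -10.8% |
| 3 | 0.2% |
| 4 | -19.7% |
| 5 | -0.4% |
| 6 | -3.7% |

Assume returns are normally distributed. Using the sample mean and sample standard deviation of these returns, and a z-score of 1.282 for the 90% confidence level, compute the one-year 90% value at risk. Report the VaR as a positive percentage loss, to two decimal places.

16.06

r̄ = (-2.7 − 10.8 + 0.2 − 19.7 − 0.4 − 3.7) / 6 = -37.10 / 6 = -6.1833%
Σ(r − r̄)² = 296.5083; sample σ = √(296.5083/5) = 7.7008%
VaR = −(r̄ − z·σ) = −(-6.1833 − 1.282 × 7.7008) = −(-16.0557) = 16.0557%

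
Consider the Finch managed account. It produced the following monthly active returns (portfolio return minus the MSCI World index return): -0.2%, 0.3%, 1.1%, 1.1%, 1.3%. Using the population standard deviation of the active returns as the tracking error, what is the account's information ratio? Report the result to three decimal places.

1.254

Mean return r̄ = 3.60 / 5 = 0.7200%
Σ(r − r̄)² = (-0.2 − 0.7200)² + (0.3 − 0.7200)² + … = 1.6480
σ = √[1.6480 / 5] = 0.5741%
IR = r̄ / tracking error = 0.7200 / 0.5741 = 1.2541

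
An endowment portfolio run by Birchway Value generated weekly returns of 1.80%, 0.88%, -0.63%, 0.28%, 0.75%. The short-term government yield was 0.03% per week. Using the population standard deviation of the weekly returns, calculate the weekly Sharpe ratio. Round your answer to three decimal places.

r̄ = (1.8 + 0.88 − 0.63 + 0.28 + 0.75) / 5 = 0.6160%
Σ(r − r̄)² = (1.8 − 0.6160)² + (0.88 − 0.6160)² + … = 3.1549
population σ = √(3.1549 / 5) = √0.6310 = 0.7944%
Sharpe = (r̄ − rf) / σ = (0.6160 − 0.03) / 0.7944 = 0.5860 / 0.7944 = 0.7377

0.738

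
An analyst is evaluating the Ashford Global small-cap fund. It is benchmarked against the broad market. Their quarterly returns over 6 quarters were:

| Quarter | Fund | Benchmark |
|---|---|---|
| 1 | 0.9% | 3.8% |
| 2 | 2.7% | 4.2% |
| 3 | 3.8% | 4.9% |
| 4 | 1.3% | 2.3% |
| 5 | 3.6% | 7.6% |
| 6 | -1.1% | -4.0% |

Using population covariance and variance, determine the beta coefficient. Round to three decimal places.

0.433

r̄p = 1.8667%,  r̄m = 3.1333%
Cov = Σ(rp − r̄p)(rm − r̄m) / 6 = 5.5061
Var(rm) = Σ(rm − r̄m)² / 6 = 12.7056
β = Cov / Var = 5.5061 / 12.7056 = 0.4334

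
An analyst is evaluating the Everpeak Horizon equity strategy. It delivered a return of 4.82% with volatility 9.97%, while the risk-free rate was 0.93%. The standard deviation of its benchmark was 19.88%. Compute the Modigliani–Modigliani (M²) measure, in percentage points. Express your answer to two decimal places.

Sharpe = (Rp − Rf) / σp = (4.82% − 0.93%) / 9.97% = 0.3902
M² = Rf + Sharpe × σm = 0.93% + 0.3902 × 19.88% = 8.6872%

8.69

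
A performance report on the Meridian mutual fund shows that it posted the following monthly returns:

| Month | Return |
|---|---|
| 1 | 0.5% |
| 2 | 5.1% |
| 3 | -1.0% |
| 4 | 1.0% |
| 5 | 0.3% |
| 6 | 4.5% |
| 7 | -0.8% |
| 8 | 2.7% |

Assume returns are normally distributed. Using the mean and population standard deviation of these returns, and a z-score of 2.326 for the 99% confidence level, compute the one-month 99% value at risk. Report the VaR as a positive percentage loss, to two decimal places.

Mean return r̄ = 12.30 / 8 = 1.5375%
Σ(r − r̄)² = (0.5 − 1.5375)² + (5.1 − 1.5375)² + (-1 − 1.5375)² + … = 37.6188
population σ = √(37.6188 / 8) = √4.7024 = 2.1685%
VaR = −(r̄ − z·σ) = −(1.5375 − 2.326 × 2.1685) = −(-3.5064) = 3.5064%

3.51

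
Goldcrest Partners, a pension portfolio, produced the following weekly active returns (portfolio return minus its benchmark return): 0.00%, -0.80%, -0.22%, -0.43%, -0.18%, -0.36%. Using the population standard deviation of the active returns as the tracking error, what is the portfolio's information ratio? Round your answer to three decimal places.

-1.326

r̄ = (0 − 0.8 − 0.22 − 0.43 − 0.18 − 0.36) / 6 = -0.3317%
Σ(r − r̄)² = (0 − (-0.3317))² + (-0.8 − (-0.3317))² + … = 0.3753
σ = √[0.3753 / 6] = 0.2501%
IR = r̄ / tracking error = -0.3317 / 0.2501 = -1.3263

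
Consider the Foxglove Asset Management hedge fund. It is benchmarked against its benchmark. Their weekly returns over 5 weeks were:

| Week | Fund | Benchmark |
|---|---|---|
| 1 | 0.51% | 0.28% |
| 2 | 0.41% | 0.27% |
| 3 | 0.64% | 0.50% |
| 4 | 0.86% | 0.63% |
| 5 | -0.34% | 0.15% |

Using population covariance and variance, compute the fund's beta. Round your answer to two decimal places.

r̄p = 0.4160%,  r̄m = 0.3660%
Cov = Σ(rp − r̄p)(rm − r̄m) / 5 = 0.0606
Var(rm) = Σ(rm − r̄m)² / 5 = 0.0302
β = Cov / Var = 0.0606 / 0.0302 = 2.0066

2.01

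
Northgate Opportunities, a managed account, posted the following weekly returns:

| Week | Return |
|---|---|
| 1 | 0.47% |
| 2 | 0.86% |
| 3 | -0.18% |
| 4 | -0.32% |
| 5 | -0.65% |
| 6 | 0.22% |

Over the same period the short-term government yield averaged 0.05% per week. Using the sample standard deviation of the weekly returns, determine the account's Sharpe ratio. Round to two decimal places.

0.03

μ = (0.47 + 0.86 − 0.18 − 0.32 − 0.65 + 0.22) / 6 = 0.0667%
Sample std dev = √[1.5395 / 5] = 0.5549%
Sharpe = (μ − rf) / σ = (0.0667 − 0.05) / 0.5549 = 0.0167 / 0.5549 = 0.0301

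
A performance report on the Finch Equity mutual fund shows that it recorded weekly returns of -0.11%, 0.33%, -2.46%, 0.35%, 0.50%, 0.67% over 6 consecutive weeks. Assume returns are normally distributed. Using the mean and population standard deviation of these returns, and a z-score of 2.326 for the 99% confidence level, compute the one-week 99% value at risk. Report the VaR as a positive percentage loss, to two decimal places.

r̄ = (-0.11 + 0.33 − 2.46 + 0.35 + 0.5 + 0.67) / 6 = -0.720 / 6 = -0.1200%
Population σ = √[Σ(r − r̄)² / 6] = √[6.9076 / 6] = √1.1513 = 1.0730%
VaR = −(r̄ − z·σ) = −(-0.1200 − 2.326 × 1.0730) = −(-2.6158) = 2.6158%

2.62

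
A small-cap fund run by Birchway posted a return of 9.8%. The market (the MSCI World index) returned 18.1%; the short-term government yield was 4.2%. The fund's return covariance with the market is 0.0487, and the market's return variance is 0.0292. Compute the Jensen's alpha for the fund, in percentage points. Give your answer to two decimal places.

β = Cov / Var = 0.0487 / 0.0292 = 1.6678
E[R] = Rf + β(Rm − Rf) = 4.2% + 1.6678 × (18.1% − 4.2%) = 27.3824%
α = Rp − E[R] = 9.8% − 27.3824% = -17.5824

-17.58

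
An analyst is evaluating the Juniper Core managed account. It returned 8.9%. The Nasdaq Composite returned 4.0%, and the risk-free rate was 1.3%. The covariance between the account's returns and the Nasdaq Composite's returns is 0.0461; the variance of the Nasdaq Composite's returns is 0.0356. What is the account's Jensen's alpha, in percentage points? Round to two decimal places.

β = Cov / Var = 0.0461 / 0.0356 = 1.2949
E[R] = Rf + β(Rm − Rf) = 1.3% + 1.2949 × (4.0% − 1.3%) = 4.7962%
α = Rp − E[R] = 8.9% − 4.7962% = 4.1038

4.10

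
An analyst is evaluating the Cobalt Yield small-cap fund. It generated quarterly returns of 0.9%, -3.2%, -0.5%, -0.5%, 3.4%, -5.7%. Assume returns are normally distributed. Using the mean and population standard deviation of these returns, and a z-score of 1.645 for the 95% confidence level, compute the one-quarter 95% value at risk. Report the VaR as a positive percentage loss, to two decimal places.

μ = (0.9 − 3.2 − 0.5 − 0.5 + 3.4 − 5.7) / 6 = -5.60 / 6 = -0.9333%
Population std dev = √[50.3733 / 6] = 2.8975%
VaR = −(μ − z·σ) = −(-0.9333 − 1.645 × 2.8975) = −(-5.6997) = 5.6997%

5.70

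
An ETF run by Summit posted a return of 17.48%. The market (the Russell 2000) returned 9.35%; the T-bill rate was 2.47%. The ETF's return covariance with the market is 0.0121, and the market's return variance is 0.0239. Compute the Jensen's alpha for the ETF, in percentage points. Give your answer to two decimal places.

β = Cov / Var = 0.0121 / 0.0239 = 0.5063
E[R] = Rf + β(Rm − Rf) = 2.47% + 0.5063 × (9.35% − 2.47%) = 5.9533%
α = Rp − E[R] = 17.48% − 5.9533% = 11.5267

11.53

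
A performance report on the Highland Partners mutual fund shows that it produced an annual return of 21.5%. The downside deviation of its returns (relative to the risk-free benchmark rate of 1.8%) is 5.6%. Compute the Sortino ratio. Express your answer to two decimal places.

Sortino = (Rp − Rf) / σd = (21.5% − 1.8%) / 5.6% = 19.70% / 5.6% = 3.5179

3.52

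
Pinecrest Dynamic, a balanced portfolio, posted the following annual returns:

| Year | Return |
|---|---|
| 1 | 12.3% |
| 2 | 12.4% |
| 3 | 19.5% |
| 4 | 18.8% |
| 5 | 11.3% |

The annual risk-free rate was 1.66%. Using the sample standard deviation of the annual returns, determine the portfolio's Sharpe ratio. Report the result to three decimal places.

r̄ = (12.3 + 12.4 + 19.5 + 18.8 + 11.3) / 5 = 74.30 / 5 = 14.8600%
Σ(r − r̄)² = 62.3320; sample σ = √(62.3320/4) = 3.9475%
Sharpe = (r̄ − rf) / σ = (14.8600 − 1.66) / 3.9475 = 13.2000 / 3.9475 = 3.3439

3.344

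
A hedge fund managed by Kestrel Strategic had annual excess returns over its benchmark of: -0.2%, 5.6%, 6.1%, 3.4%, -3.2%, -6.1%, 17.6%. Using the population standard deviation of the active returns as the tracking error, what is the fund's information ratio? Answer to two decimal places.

0.46

r̄ = (-0.2 + 5.6 + 6.1 + 3.4 − 3.2 − 6.1 + 17.6) / 7 = 23.20 / 7 = 3.3143%
Σ(r − r̄)² = (-0.2 − 3.3143)² + (5.6 − 3.3143)² + … = 360.4886
population σ = √(360.4886 / 7) = √51.4984 = 7.1762%
IR = r̄ / tracking error = 3.3143 / 7.1762 = 0.4618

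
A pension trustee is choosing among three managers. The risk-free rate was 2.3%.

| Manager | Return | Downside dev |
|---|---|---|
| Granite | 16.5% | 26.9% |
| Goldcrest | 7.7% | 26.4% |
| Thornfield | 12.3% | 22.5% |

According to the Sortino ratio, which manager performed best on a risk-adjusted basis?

Granite: Sortino ratio = (16.5% − 2.3%) / 26.9% = 0.528
Goldcrest: Sortino ratio = (7.7% − 2.3%) / 26.4% = 0.205
Thornfield: Sortino ratio = (12.3% − 2.3%) / 22.5% = 0.444
Highest: Granite (0.528).

Granite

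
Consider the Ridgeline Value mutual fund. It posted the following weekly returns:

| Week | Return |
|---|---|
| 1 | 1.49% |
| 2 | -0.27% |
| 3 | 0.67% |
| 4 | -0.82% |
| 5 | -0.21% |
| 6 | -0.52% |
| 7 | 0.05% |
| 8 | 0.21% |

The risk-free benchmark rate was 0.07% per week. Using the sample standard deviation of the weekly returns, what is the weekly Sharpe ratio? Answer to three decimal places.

0.007

Mean return r̄ = 0.600 / 8 = 0.0750%
Sample σ = √[Σ(r − r̄)² / 7] = √[3.7304 / 7] = √0.5329 = 0.7300%
Sharpe = (r̄ − rf) / σ = (0.0750 − 0.07) / 0.7300 = 0.0050 / 0.7300 = 0.0068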